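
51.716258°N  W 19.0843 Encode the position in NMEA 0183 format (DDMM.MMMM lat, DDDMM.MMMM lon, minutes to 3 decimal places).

5142.975,N / 01905.058,W

φ: fractional part 0.716258 → 42.97548 minutes
Longitude: fractional part 0.084300 → 5.05800 minutes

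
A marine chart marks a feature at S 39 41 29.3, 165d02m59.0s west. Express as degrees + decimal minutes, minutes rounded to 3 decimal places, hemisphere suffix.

Lat: 41 + 29.3/60 = 41.48833′
λ: 2 + 59/60 = 2.98333′

39° 41.488′ S, 165° 2.983′ W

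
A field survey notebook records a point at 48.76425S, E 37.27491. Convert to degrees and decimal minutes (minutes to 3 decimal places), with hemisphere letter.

φ: fractional part 0.764250 → 45.85500 minutes
λ: minutes = (37.274910 − 37) × 60 = 16.49460

48° 45.855′ S, 37° 16.495′ E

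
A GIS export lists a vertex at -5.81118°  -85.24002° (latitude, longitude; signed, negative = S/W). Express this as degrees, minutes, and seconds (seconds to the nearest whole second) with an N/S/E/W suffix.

Latitude is negative → S; |value| = 5.811180
φ: whole degrees 5; 48.67080′ → 48′ and 40.25″
Longitude is negative → W; |value| = 85.240020
λ: whole degrees 85; 14.40120′ → 14′ and 24.07″

5°48′40″ S, 85°14′24″ W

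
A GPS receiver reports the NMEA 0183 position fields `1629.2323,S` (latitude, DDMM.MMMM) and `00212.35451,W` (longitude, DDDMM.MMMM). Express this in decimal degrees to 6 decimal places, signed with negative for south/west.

-16.487205, -2.205909

φ: split at 2 digits → 16° and 29.2323′; 16 + 29.2323/60 = 16.4872050
S → negative
Lon: split at 3 digits → 002° and 12.35451′; 2 + 12.35451/60 = 2.2059085
W → negative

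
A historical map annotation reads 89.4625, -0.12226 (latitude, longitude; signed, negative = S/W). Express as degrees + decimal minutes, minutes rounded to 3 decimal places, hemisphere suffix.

Lat: minutes = (89.462500 − 89) × 60 = 27.75000
Longitude is negative → W; |value| = 0.122260
Lon: fractional part 0.122260 → 7.33560 minutes

89° 27.750′ N, 0° 7.336′ W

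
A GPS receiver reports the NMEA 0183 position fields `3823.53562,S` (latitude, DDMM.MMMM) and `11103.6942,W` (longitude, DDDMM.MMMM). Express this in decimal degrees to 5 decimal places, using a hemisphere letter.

38.39226° S, 111.06157° W

Lat: split at 2 digits → 38° and 23.53562′; 38 + 23.53562/60 = 38.392260
λ: degrees = first 3 digits = 111, minutes = 3.6942; 111 + 3.6942/60 = 111.061570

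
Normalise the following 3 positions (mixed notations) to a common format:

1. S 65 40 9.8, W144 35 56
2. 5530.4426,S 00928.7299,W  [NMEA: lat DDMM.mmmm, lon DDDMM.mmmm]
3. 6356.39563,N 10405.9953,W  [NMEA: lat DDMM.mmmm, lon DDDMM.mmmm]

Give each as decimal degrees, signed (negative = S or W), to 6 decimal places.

1. -65.669389, -144.598889
2. -55.507377, -9.478832
3. 63.939927, -104.099922

Point 1:
  Latitude: 40′ + 9.8″ = 40.16333′; 65 + 40.16333/60 = 65.6693889
  S → negative
  Lon: 35′ + 56″ = 35.93333′; 144 + 35.93333/60 = 144.5988889
  W → negative
Point 2:
  Latitude: split at 2 digits → 55° and 30.4426′; 55 + 30.4426/60 = 55.5073767
  S → negative
  Lon: degrees = first 3 digits = 9, minutes = 28.7299; 9 + 28.7299/60 = 9.4788317
  hemisphere W, so the sign is −
Point 3:
  φ: split at 2 digits → 63° and 56.39563′; 63 + 56.39563/60 = 63.9399272
  N ⇒ keep positive
  Lon: split at 3 digits → 104° and 5.9953′; 104 + 5.9953/60 = 104.0999217
  W → negative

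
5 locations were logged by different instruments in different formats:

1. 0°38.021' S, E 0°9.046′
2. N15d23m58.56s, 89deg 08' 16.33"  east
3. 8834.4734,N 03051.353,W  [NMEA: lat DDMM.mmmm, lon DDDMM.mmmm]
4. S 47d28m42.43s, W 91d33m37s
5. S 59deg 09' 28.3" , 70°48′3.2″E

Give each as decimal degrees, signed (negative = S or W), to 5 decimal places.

1. -0.63368, 0.15077
2. 15.39960, 89.13787
3. 88.57456, -30.85588
4. -47.47845, -91.56028
5. -59.15786, 70.80089

Point 1:
  Lat: 38.021′ = 0.633683°; total 0.633683
  S → negative
  Longitude: 9.046′ = 0.150767°; total 0.150767
  E ⇒ keep positive
Point 2:
  φ: 15° + 23/60 + 58.56/3600 = 15 + 0.383333 + 0.016267 = 15.399600
  N → positive
  λ: 8′ + 16.33″ = 8.27217′; 89 + 8.27217/60 = 89.137869
  E → positive
Point 3:
  Lat: degrees = first 2 digits = 88, minutes = 34.4734; 88 + 34.4734/60 = 88.574557
  N → positive
  Lon: split at 3 digits → 030° and 51.353′; 30 + 51.353/60 = 30.855883
  W ⇒ negate
Point 4:
  Latitude: 28′ + 42.43″ = 28.70717′; 47 + 28.70717/60 = 47.478453
  S ⇒ negate
  Longitude: 91 + 33/60 + 37/3600 = 91.560278
  hemisphere W, so the sign is −
Point 5:
  φ: 9′ + 28.3″ = 9.47167′; 59 + 9.47167/60 = 59.157861
  hemisphere S, so the sign is −
  λ: 70° + 48/60 + 3.2/3600 = 70 + 0.800000 + 0.000889 = 70.800889
  E → positive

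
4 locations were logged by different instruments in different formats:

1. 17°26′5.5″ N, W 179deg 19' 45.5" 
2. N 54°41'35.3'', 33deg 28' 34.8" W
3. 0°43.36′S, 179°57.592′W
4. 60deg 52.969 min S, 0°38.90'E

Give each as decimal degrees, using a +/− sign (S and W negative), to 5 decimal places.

Point 1:
  Lat: 17° + 26/60 + 5.5/3600 = 17 + 0.433333 + 0.001528 = 17.434861
  N → positive
  Lon: 179° + 19/60 + 45.5/3600 = 179 + 0.316667 + 0.012639 = 179.329306
  W → negative
Point 2:
  φ: 54 + 41/60 + 35.3/3600 = 54.693139
  N → positive
  Lon: 33° + 28/60 + 34.8/3600 = 33 + 0.466667 + 0.009667 = 33.476333
  hemisphere W, so the sign is −
Point 3:
  Lat: 43.36′ = 0.722667°; total 0.722667
  S → negative
  λ: 179 + 57.592/60 = 179.959867
  W → negative
Point 4:
  φ: 60 + 52.969/60 = 60.882817
  S ⇒ negate
  Longitude: 0 + 38.9/60 = 0.648333
  E → positive

1. 17.43486, -179.32931
2. 54.69314, -33.47633
3. -0.72267, -179.95987
4. -60.88282, 0.64833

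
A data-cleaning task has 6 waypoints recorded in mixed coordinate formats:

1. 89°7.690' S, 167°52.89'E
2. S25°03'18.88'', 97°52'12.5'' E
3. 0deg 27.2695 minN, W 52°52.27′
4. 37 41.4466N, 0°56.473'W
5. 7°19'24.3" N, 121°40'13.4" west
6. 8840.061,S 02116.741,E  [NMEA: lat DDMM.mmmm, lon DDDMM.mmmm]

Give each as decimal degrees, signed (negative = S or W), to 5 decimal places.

1. -89.12817, 167.88150
2. -25.05524, 97.87014
3. 0.45449, -52.87117
4. 37.69078, -0.94122
5. 7.32342, -121.67039
6. -88.66768, 21.27902

Point 1:
  Latitude: 89 + 7.69/60 = 89.128167
  S ⇒ negate
  Lon: 167 + 52.89/60 = 167.881500
  E → positive
Point 2:
  Lat: 25° + 3/60 + 18.88/3600 = 25 + 0.050000 + 0.005244 = 25.055244
  hemisphere S, so the sign is −
  Longitude: 97 + 52/60 + 12.5/3600 = 97.870139
  E → positive
Point 3:
  Lat: 0 + 27.2695/60 = 0.454492
  N ⇒ keep positive
  Longitude: 52 + 52.27/60 = 52.871167
  W → negative
Point 4:
  Lat: 41.4466′ = 0.690777°; total 37.690777
  N ⇒ keep positive
  λ: 56.473′ = 0.941217°; total 0.941217
  hemisphere W, so the sign is −
Point 5:
  φ: 19′ + 24.3″ = 19.40500′; 7 + 19.40500/60 = 7.323417
  N ⇒ keep positive
  Lon: 121° + 40/60 + 13.4/3600 = 121 + 0.666667 + 0.003722 = 121.670389
  W ⇒ negate
Point 6:
  Lat: degrees = first 2 digits = 88, minutes = 40.061; 88 + 40.061/60 = 88.667683
  S ⇒ negate
  Longitude: degrees = first 3 digits = 21, minutes = 16.741; 21 + 16.741/60 = 21.279017
  E ⇒ keep positive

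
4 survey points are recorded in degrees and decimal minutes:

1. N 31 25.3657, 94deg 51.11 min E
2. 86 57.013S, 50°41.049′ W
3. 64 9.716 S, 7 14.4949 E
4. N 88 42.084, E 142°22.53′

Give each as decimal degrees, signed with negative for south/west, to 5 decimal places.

1. 31.42276, 94.85183
2. -86.95022, -50.68415
3. -64.16193, 7.24158
4. 88.70140, 142.37550

Point 1:
  φ: 31 + 25.3657/60 = 31.422762
  N ⇒ keep positive
  λ: 94 + 51.11/60 = 94.851833
  E → positive
Point 2:
  Latitude: 86 + 57.013/60 = 86.950217
  S ⇒ negate
  λ: 41.049′ = 0.684150°; total 50.684150
  hemisphere W, so the sign is −
Point 3:
  φ: 9.716′ = 0.161933°; total 64.161933
  S → negative
  Lon: 14.4949′ = 0.241582°; total 7.241582
  E ⇒ keep positive
Point 4:
  Latitude: 88 + 42.084/60 = 88.701400
  N → positive
  Lon: 142 + 22.53/60 = 142.375500
  E → positive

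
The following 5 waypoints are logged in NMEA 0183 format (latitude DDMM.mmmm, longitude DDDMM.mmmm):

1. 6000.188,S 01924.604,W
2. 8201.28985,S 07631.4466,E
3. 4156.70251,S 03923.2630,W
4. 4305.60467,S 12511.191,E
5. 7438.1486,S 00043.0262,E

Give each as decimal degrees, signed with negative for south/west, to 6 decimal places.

Point 1:
  Latitude: split at 2 digits → 60° and 0.188′; 60 + 0.188/60 = 60.0031333
  hemisphere S, so the sign is −
  Lon: degrees = first 3 digits = 19, minutes = 24.604; 19 + 24.604/60 = 19.4100667
  hemisphere W, so the sign is −
Point 2:
  Latitude: split at 2 digits → 82° and 1.28985′; 82 + 1.28985/60 = 82.0214975
  S → negative
  Longitude: degrees = first 3 digits = 76, minutes = 31.4466; 76 + 31.4466/60 = 76.5241100
  E → positive
Point 3:
  φ: split at 2 digits → 41° and 56.70251′; 41 + 56.70251/60 = 41.9450418
  S → negative
  Longitude: split at 3 digits → 039° and 23.263′; 39 + 23.263/60 = 39.3877167
  hemisphere W, so the sign is −
Point 4:
  φ: degrees = first 2 digits = 43, minutes = 5.60467; 43 + 5.60467/60 = 43.0934112
  S ⇒ negate
  Longitude: split at 3 digits → 125° and 11.191′; 125 + 11.191/60 = 125.1865167
  E → positive
Point 5:
  Latitude: split at 2 digits → 74° and 38.1486′; 74 + 38.1486/60 = 74.6358100
  S ⇒ negate
  Longitude: degrees = first 3 digits = 0, minutes = 43.0262; 0 + 43.0262/60 = 0.7171033
  E → positive

1. -60.003133, -19.410067
2. -82.021498, 76.524110
3. -41.945042, -39.387717
4. -43.093411, 125.186517
5. -74.635810, 0.717103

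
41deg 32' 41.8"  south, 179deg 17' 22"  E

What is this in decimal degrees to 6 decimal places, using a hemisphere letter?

Lat: 41° + 32/60 + 41.8/3600 = 41 + 0.533333 + 0.011611 = 41.5449444
Longitude: 17′ + 22″ = 17.36667′; 179 + 17.36667/60 = 179.2894444

41.544944° S, 179.289444° E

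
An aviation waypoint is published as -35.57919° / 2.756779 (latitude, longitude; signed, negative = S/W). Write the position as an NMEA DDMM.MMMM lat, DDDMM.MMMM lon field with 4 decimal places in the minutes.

3534.7514,S / 00245.4067,E

Latitude is negative → S; |value| = 35.579190
φ: minutes = (35.579190 − 35) × 60 = 34.751400
Longitude: fractional part 0.756779 → 45.406740 minutes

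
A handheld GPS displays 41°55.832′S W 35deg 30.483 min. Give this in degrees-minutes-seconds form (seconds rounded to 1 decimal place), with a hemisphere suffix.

41°55′49.9″ S, 35°30′29.0″ W

Latitude: fractional minutes 0.83200 × 60 = 49.920″
Longitude: 30.48300′ → 30′ and 0.48300 × 60 = 28.980″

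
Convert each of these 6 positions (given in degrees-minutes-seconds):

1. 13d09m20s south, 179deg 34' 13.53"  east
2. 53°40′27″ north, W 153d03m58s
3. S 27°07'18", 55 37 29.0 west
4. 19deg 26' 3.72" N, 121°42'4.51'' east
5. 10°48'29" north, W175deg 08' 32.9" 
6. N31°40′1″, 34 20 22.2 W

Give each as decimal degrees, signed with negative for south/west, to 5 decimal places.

1. -13.15556, 179.57043
2. 53.67417, -153.06611
3. -27.12167, -55.62472
4. 19.43437, 121.70125
5. 10.80806, -175.14247
6. 31.66694, -34.33950

Point 1:
  φ: 13 + 9/60 + 20/3600 = 13.155556
  hemisphere S, so the sign is −
  λ: 179° + 34/60 + 13.53/3600 = 179 + 0.566667 + 0.003758 = 179.570425
  E ⇒ keep positive
Point 2:
  Latitude: 53° + 40/60 + 27/3600 = 53 + 0.666667 + 0.007500 = 53.674167
  N → positive
  λ: 153 + 3/60 + 58/3600 = 153.066111
  W ⇒ negate
Point 3:
  Latitude: 27 + 7/60 + 18/3600 = 27.121667
  S → negative
  Lon: 37′ + 29″ = 37.48333′; 55 + 37.48333/60 = 55.624722
  hemisphere W, so the sign is −
Point 4:
  Lat: 19 + 26/60 + 3.72/3600 = 19.434367
  N ⇒ keep positive
  Longitude: 42′ + 4.51″ = 42.07517′; 121 + 42.07517/60 = 121.701253
  E → positive
Point 5:
  Latitude: 10 + 48/60 + 29/3600 = 10.808056
  N ⇒ keep positive
  Lon: 8′ + 32.9″ = 8.54833′; 175 + 8.54833/60 = 175.142472
  W ⇒ negate
Point 6:
  φ: 31 + 40/60 + 1/3600 = 31.666944
  N ⇒ keep positive
  Longitude: 34 + 20/60 + 22.2/3600 = 34.339500
  hemisphere W, so the sign is −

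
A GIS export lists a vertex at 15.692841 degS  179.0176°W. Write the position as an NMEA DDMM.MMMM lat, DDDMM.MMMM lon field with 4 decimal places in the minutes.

φ: 15° + 0.692841 × 60 = 15° 41.570460′
Lon: 179° + 0.017600 × 60 = 179° 1.056000′

1541.5705,S / 17901.0560,W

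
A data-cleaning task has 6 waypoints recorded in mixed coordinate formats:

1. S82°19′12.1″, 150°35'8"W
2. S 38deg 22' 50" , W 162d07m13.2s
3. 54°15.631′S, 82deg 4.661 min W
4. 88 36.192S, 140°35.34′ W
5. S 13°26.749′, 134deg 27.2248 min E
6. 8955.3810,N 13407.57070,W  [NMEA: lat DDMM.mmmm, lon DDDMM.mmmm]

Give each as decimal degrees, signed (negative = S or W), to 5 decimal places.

Point 1:
  Lat: 82 + 19/60 + 12.1/3600 = 82.320028
  S → negative
  Longitude: 35′ + 8″ = 35.13333′; 150 + 35.13333/60 = 150.585556
  W ⇒ negate
Point 2:
  Latitude: 22′ + 50″ = 22.83333′; 38 + 22.83333/60 = 38.380556
  S → negative
  λ: 7′ + 13.2″ = 7.22000′; 162 + 7.22000/60 = 162.120333
  hemisphere W, so the sign is −
Point 3:
  Latitude: 54 + 15.631/60 = 54.260517
  S → negative
  Lon: 4.661′ = 0.077683°; total 82.077683
  W → negative
Point 4:
  Latitude: 36.192′ = 0.603200°; total 88.603200
  S → negative
  Lon: 140 + 35.34/60 = 140.589000
  W ⇒ negate
Point 5:
  Latitude: 26.749′ = 0.445817°; total 13.445817
  hemisphere S, so the sign is −
  Lon: 134 + 27.2248/60 = 134.453747
  E → positive
Point 6:
  φ: degrees = first 2 digits = 89, minutes = 55.381; 89 + 55.381/60 = 89.923017
  N ⇒ keep positive
  Lon: split at 3 digits → 134° and 7.5707′; 134 + 7.5707/60 = 134.126178
  hemisphere W, so the sign is −

1. -82.32003, -150.58556
2. -38.38056, -162.12033
3. -54.26052, -82.07768
4. -88.60320, -140.58900
5. -13.44582, 134.45375
6. 89.92302, -134.12618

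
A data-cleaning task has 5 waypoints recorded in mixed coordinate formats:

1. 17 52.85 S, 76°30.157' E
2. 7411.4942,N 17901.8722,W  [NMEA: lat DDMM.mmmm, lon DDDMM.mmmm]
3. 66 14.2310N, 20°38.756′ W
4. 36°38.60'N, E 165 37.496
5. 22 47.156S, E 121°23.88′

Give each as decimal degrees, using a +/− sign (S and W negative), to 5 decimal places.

Point 1:
  Lat: 17 + 52.85/60 = 17.880833
  hemisphere S, so the sign is −
  λ: 30.157′ = 0.502617°; total 76.502617
  E ⇒ keep positive
Point 2:
  Lat: split at 2 digits → 74° and 11.4942′; 74 + 11.4942/60 = 74.191570
  N ⇒ keep positive
  Lon: degrees = first 3 digits = 179, minutes = 1.8722; 179 + 1.8722/60 = 179.031203
  W → negative
Point 3:
  Latitude: 14.231′ = 0.237183°; total 66.237183
  N → positive
  λ: 38.756′ = 0.645933°; total 20.645933
  hemisphere W, so the sign is −
Point 4:
  φ: 38.6′ = 0.643333°; total 36.643333
  N ⇒ keep positive
  λ: 165 + 37.496/60 = 165.624933
  E → positive
Point 5:
  Latitude: 47.156′ = 0.785933°; total 22.785933
  S ⇒ negate
  λ: 121 + 23.88/60 = 121.398000
  E ⇒ keep positive

1. -17.88083, 76.50262
2. 74.19157, -179.03120
3. 66.23718, -20.64593
4. 36.64333, 165.62493
5. -22.78593, 121.39800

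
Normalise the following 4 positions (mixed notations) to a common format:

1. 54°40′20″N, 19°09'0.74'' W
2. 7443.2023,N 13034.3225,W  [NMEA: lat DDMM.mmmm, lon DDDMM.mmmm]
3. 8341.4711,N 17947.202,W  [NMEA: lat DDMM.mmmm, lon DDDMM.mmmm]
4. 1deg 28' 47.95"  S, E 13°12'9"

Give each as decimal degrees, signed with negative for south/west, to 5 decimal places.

1. 54.67222, -19.15021
2. 74.72004, -130.57204
3. 83.69119, -179.78670
4. -1.47999, 13.20250

Point 1:
  Lat: 40′ + 20″ = 40.33333′; 54 + 40.33333/60 = 54.672222
  N ⇒ keep positive
  Longitude: 9′ + 0.74″ = 9.01233′; 19 + 9.01233/60 = 19.150206
  W ⇒ negate
Point 2:
  Lat: split at 2 digits → 74° and 43.2023′; 74 + 43.2023/60 = 74.720038
  N → positive
  Longitude: split at 3 digits → 130° and 34.3225′; 130 + 34.3225/60 = 130.572042
  hemisphere W, so the sign is −
Point 3:
  φ: degrees = first 2 digits = 83, minutes = 41.4711; 83 + 41.4711/60 = 83.691185
  N → positive
  Lon: degrees = first 3 digits = 179, minutes = 47.202; 179 + 47.202/60 = 179.786700
  W ⇒ negate
Point 4:
  Latitude: 28′ + 47.95″ = 28.79917′; 1 + 28.79917/60 = 1.479986
  S → negative
  Longitude: 13 + 12/60 + 9/3600 = 13.202500
  E ⇒ keep positive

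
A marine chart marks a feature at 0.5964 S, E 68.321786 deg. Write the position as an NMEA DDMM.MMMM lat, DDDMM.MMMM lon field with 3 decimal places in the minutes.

0035.784,S / 06819.307,E

Lat: fractional part 0.596400 → 35.78400 minutes
Lon: fractional part 0.321786 → 19.30716 minutes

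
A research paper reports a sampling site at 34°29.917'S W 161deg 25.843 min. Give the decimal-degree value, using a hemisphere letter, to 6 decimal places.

φ: 29.917′ = 0.498617°; total 34.4986167
λ: 161 + 25.843/60 = 161.4307167

34.498617° S, 161.430717° W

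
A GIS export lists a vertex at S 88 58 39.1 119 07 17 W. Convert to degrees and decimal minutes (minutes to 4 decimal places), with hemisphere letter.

88° 58.6517′ S, 119° 7.2833′ W

φ: 58 + 39.1/60 = 58.651667′
λ: 7 + 17/60 = 7.283333′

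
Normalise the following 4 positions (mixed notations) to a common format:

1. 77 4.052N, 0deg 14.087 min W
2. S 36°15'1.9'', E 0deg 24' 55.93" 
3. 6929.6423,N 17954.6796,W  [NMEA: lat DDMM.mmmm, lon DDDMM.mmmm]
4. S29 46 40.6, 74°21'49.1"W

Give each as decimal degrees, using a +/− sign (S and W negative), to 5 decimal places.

Point 1:
  Latitude: 77 + 4.052/60 = 77.067533
  N → positive
  Longitude: 0 + 14.087/60 = 0.234783
  W ⇒ negate
Point 2:
  φ: 36 + 15/60 + 1.9/3600 = 36.250528
  S ⇒ negate
  Lon: 0° + 24/60 + 55.93/3600 = 0 + 0.400000 + 0.015536 = 0.415536
  E ⇒ keep positive
Point 3:
  Latitude: split at 2 digits → 69° and 29.6423′; 69 + 29.6423/60 = 69.494038
  N → positive
  Lon: degrees = first 3 digits = 179, minutes = 54.6796; 179 + 54.6796/60 = 179.911327
  hemisphere W, so the sign is −
Point 4:
  Lat: 29 + 46/60 + 40.6/3600 = 29.777944
  S ⇒ negate
  Longitude: 21′ + 49.1″ = 21.81833′; 74 + 21.81833/60 = 74.363639
  W → negative

1. 77.06753, -0.23478
2. -36.25053, 0.41554
3. 69.49404, -179.91133
4. -29.77794, -74.36364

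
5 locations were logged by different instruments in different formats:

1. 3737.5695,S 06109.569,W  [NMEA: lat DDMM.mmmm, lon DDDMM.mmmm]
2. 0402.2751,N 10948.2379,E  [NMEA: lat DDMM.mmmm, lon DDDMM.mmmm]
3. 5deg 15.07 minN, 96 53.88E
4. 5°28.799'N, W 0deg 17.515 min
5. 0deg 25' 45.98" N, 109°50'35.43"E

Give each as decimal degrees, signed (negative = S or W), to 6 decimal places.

1. -37.626158, -61.159483
2. 4.037918, 109.803965
3. 5.251167, 96.898000
4. 5.479983, -0.291917
5. 0.429439, 109.843175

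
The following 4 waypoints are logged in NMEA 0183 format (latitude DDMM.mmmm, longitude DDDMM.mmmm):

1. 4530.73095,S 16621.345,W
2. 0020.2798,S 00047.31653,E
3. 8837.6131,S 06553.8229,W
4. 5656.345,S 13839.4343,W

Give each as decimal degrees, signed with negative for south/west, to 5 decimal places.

1. -45.51218, -166.35575
2. -0.33800, 0.78861
3. -88.62689, -65.89705
4. -56.93908, -138.65724

Point 1:
  Latitude: degrees = first 2 digits = 45, minutes = 30.73095; 45 + 30.73095/60 = 45.512183
  hemisphere S, so the sign is −
  Longitude: degrees = first 3 digits = 166, minutes = 21.345; 166 + 21.345/60 = 166.355750
  hemisphere W, so the sign is −
Point 2:
  Latitude: degrees = first 2 digits = 0, minutes = 20.2798; 0 + 20.2798/60 = 0.337997
  S ⇒ negate
  λ: split at 3 digits → 000° and 47.31653′; 0 + 47.31653/60 = 0.788609
  E → positive
Point 3:
  Latitude: split at 2 digits → 88° and 37.6131′; 88 + 37.6131/60 = 88.626885
  S → negative
  Longitude: split at 3 digits → 065° and 53.8229′; 65 + 53.8229/60 = 65.897048
  W ⇒ negate
Point 4:
  Lat: split at 2 digits → 56° and 56.345′; 56 + 56.345/60 = 56.939083
  S → negative
  λ: degrees = first 3 digits = 138, minutes = 39.4343; 138 + 39.4343/60 = 138.657238
  W ⇒ negate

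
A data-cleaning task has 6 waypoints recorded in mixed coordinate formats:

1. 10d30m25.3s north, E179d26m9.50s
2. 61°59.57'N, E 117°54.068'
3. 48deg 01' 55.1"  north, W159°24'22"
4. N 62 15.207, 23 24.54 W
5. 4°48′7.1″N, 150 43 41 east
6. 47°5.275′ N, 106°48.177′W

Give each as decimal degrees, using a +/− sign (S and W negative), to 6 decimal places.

Point 1:
  φ: 10° + 30/60 + 25.3/3600 = 10 + 0.500000 + 0.007028 = 10.5070278
  N → positive
  Lon: 26′ + 9.5″ = 26.15833′; 179 + 26.15833/60 = 179.4359722
  E ⇒ keep positive
Point 2:
  Lat: 59.57′ = 0.992833°; total 61.9928333
  N ⇒ keep positive
  λ: 117 + 54.068/60 = 117.9011333
  E ⇒ keep positive
Point 3:
  φ: 48° + 1/60 + 55.1/3600 = 48 + 0.016667 + 0.015306 = 48.0319722
  N → positive
  Lon: 159 + 24/60 + 22/3600 = 159.4061111
  hemisphere W, so the sign is −
Point 4:
  Latitude: 15.207′ = 0.253450°; total 62.2534500
  N ⇒ keep positive
  Longitude: 24.54′ = 0.409000°; total 23.4090000
  hemisphere W, so the sign is −
Point 5:
  Latitude: 48′ + 7.1″ = 48.11833′; 4 + 48.11833/60 = 4.8019722
  N ⇒ keep positive
  Lon: 43′ + 41″ = 43.68333′; 150 + 43.68333/60 = 150.7280556
  E → positive
Point 6:
  Latitude: 5.275′ = 0.087917°; total 47.0879167
  N → positive
  Longitude: 106 + 48.177/60 = 106.8029500
  W ⇒ negate

1. 10.507028, 179.435972
2. 61.992833, 117.901133
3. 48.031972, -159.406111
4. 62.253450, -23.409000
5. 4.801972, 150.728056
6. 47.087917, -106.802950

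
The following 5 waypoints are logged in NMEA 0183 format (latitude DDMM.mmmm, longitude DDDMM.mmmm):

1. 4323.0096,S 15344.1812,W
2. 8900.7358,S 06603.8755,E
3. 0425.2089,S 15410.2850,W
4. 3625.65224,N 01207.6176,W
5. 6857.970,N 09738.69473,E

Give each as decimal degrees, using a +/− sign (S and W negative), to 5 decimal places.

Point 1:
  Lat: split at 2 digits → 43° and 23.0096′; 43 + 23.0096/60 = 43.383493
  S ⇒ negate
  Lon: split at 3 digits → 153° and 44.1812′; 153 + 44.1812/60 = 153.736353
  hemisphere W, so the sign is −
Point 2:
  φ: degrees = first 2 digits = 89, minutes = 0.7358; 89 + 0.7358/60 = 89.012263
  hemisphere S, so the sign is −
  Longitude: degrees = first 3 digits = 66, minutes = 3.8755; 66 + 3.8755/60 = 66.064592
  E → positive
Point 3:
  Lat: split at 2 digits → 04° and 25.2089′; 4 + 25.2089/60 = 4.420148
  S ⇒ negate
  Lon: split at 3 digits → 154° and 10.285′; 154 + 10.285/60 = 154.171417
  W → negative
Point 4:
  φ: split at 2 digits → 36° and 25.65224′; 36 + 25.65224/60 = 36.427537
  N ⇒ keep positive
  Lon: degrees = first 3 digits = 12, minutes = 7.6176; 12 + 7.6176/60 = 12.126960
  W ⇒ negate
Point 5:
  Lat: split at 2 digits → 68° and 57.97′; 68 + 57.97/60 = 68.966167
  N ⇒ keep positive
  λ: split at 3 digits → 097° and 38.69473′; 97 + 38.69473/60 = 97.644912
  E ⇒ keep positive

1. -43.38349, -153.73635
2. -89.01226, 66.06459
3. -4.42015, -154.17142
4. 36.42754, -12.12696
5. 68.96617, 97.64491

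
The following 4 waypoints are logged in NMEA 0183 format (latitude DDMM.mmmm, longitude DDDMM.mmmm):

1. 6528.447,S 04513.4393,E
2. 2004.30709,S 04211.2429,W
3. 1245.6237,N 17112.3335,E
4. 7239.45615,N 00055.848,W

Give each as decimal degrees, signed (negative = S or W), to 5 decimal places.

1. -65.47412, 45.22399
2. -20.07178, -42.18738
3. 12.76040, 171.20556
4. 72.65760, -0.93080

Point 1:
  Latitude: degrees = first 2 digits = 65, minutes = 28.447; 65 + 28.447/60 = 65.474117
  hemisphere S, so the sign is −
  Lon: degrees = first 3 digits = 45, minutes = 13.4393; 45 + 13.4393/60 = 45.223988
  E ⇒ keep positive
Point 2:
  Latitude: degrees = first 2 digits = 20, minutes = 4.30709; 20 + 4.30709/60 = 20.071785
  hemisphere S, so the sign is −
  Lon: degrees = first 3 digits = 42, minutes = 11.2429; 42 + 11.2429/60 = 42.187382
  hemisphere W, so the sign is −
Point 3:
  Latitude: split at 2 digits → 12° and 45.6237′; 12 + 45.6237/60 = 12.760395
  N ⇒ keep positive
  Longitude: split at 3 digits → 171° and 12.3335′; 171 + 12.3335/60 = 171.205558
  E → positive
Point 4:
  φ: degrees = first 2 digits = 72, minutes = 39.45615; 72 + 39.45615/60 = 72.657603
  N ⇒ keep positive
  Longitude: split at 3 digits → 000° and 55.848′; 0 + 55.848/60 = 0.930800
  hemisphere W, so the sign is −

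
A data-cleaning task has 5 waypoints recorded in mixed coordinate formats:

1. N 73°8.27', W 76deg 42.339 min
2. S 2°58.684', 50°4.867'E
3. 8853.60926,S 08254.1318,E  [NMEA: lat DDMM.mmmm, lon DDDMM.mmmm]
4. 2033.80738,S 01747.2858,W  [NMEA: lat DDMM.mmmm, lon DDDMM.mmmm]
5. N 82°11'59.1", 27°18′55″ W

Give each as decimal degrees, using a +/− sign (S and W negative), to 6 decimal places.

1. 73.137833, -76.705650
2. -2.978067, 50.081117
3. -88.893488, 82.902197
4. -20.563456, -17.788097
5. 82.199750, -27.315278

Point 1:
  φ: 73 + 8.27/60 = 73.1378333
  N → positive
  Lon: 42.339′ = 0.705650°; total 76.7056500
  W → negative
Point 2:
  φ: 58.684′ = 0.978067°; total 2.9780667
  hemisphere S, so the sign is −
  λ: 50 + 4.867/60 = 50.0811167
  E ⇒ keep positive
Point 3:
  Lat: split at 2 digits → 88° and 53.60926′; 88 + 53.60926/60 = 88.8934877
  S ⇒ negate
  Longitude: degrees = first 3 digits = 82, minutes = 54.1318; 82 + 54.1318/60 = 82.9021967
  E → positive
Point 4:
  Lat: split at 2 digits → 20° and 33.80738′; 20 + 33.80738/60 = 20.5634563
  S → negative
  Longitude: degrees = first 3 digits = 17, minutes = 47.2858; 17 + 47.2858/60 = 17.7880967
  W → negative
Point 5:
  φ: 82° + 11/60 + 59.1/3600 = 82 + 0.183333 + 0.016417 = 82.1997500
  N → positive
  Longitude: 27 + 18/60 + 55/3600 = 27.3152778
  hemisphere W, so the sign is −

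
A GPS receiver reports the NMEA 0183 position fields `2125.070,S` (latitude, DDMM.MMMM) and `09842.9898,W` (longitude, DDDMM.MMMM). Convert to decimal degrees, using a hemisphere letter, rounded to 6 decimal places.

Lat: split at 2 digits → 21° and 25.07′; 21 + 25.07/60 = 21.4178333
Longitude: split at 3 digits → 098° and 42.9898′; 98 + 42.9898/60 = 98.7164967

21.417833° S, 98.716497° W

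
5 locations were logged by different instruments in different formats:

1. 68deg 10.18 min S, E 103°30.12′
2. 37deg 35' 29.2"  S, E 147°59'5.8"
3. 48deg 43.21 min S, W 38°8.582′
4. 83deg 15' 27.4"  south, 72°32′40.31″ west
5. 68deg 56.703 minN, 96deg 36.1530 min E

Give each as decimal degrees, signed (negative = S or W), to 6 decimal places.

1. -68.169667, 103.502000
2. -37.591444, 147.984944
3. -48.720167, -38.143033
4. -83.257611, -72.544531
5. 68.945050, 96.602550

Point 1:
  φ: 68 + 10.18/60 = 68.1696667
  S ⇒ negate
  Lon: 30.12′ = 0.502000°; total 103.5020000
  E → positive
Point 2:
  φ: 37 + 35/60 + 29.2/3600 = 37.5914444
  hemisphere S, so the sign is −
  λ: 147 + 59/60 + 5.8/3600 = 147.9849444
  E ⇒ keep positive
Point 3:
  φ: 48 + 43.21/60 = 48.7201667
  S → negative
  Lon: 38 + 8.582/60 = 38.1430333
  hemisphere W, so the sign is −
Point 4:
  φ: 15′ + 27.4″ = 15.45667′; 83 + 15.45667/60 = 83.2576111
  S ⇒ negate
  Lon: 72 + 32/60 + 40.31/3600 = 72.5445306
  hemisphere W, so the sign is −
Point 5:
  φ: 56.703′ = 0.945050°; total 68.9450500
  N ⇒ keep positive
  Lon: 96 + 36.153/60 = 96.6025500
  E → positive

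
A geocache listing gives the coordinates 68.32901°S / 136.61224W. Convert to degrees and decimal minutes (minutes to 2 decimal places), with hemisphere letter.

Latitude: fractional part 0.329010 → 19.7406 minutes
Lon: fractional part 0.612240 → 36.7344 minutes

68° 19.74′ S, 136° 36.73′ W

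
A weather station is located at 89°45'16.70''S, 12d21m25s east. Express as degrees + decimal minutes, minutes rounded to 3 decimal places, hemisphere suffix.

Lat: 45 + 16.7/60 = 45.27833′
λ: 21 + 25/60 = 21.41667′

89° 45.278′ S, 12° 21.417′ E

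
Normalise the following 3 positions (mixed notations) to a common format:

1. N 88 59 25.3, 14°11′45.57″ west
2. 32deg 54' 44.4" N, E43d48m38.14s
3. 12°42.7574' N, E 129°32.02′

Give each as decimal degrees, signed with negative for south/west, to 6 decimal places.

1. 88.990361, -14.195992
2. 32.912333, 43.810594
3. 12.712623, 129.533667

Point 1:
  Lat: 59′ + 25.3″ = 59.42167′; 88 + 59.42167/60 = 88.9903611
  N → positive
  λ: 14 + 11/60 + 45.57/3600 = 14.1959917
  hemisphere W, so the sign is −
Point 2:
  Lat: 54′ + 44.4″ = 54.74000′; 32 + 54.74000/60 = 32.9123333
  N ⇒ keep positive
  Lon: 43° + 48/60 + 38.14/3600 = 43 + 0.800000 + 0.010594 = 43.8105944
  E ⇒ keep positive
Point 3:
  φ: 42.7574′ = 0.712623°; total 12.7126233
  N ⇒ keep positive
  Longitude: 32.02′ = 0.533667°; total 129.5336667
  E → positive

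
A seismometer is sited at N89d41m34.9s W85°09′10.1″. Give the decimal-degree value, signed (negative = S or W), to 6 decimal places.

89.693028, -85.152806

φ: 89° + 41/60 + 34.9/3600 = 89 + 0.683333 + 0.009694 = 89.6930278
N → positive
λ: 85° + 9/60 + 10.1/3600 = 85 + 0.150000 + 0.002806 = 85.1528056
W → negative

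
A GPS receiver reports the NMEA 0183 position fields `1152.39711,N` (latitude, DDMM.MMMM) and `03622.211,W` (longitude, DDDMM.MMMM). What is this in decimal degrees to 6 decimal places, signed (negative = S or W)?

11.873285, -36.370183

φ: split at 2 digits → 11° and 52.39711′; 11 + 52.39711/60 = 11.8732852
N → positive
λ: split at 3 digits → 036° and 22.211′; 36 + 22.211/60 = 36.3701833
hemisphere W, so the sign is −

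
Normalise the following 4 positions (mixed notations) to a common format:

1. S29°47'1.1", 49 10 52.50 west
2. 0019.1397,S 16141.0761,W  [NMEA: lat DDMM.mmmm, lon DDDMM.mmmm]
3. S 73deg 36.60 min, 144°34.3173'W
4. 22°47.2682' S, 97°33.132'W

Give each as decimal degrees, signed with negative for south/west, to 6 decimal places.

1. -29.783639, -49.181250
2. -0.318995, -161.684602
3. -73.610000, -144.571955
4. -22.787803, -97.552200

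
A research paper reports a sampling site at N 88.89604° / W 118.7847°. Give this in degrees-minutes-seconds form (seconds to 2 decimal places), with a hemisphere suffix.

88°53′45.74″ N, 118°47′4.92″ W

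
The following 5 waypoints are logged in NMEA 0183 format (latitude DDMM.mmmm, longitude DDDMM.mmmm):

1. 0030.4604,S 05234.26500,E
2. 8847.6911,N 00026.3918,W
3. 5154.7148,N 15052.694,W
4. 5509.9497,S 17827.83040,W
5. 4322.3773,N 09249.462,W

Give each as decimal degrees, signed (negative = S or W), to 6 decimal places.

1. -0.507673, 52.571083
2. 88.794852, -0.439863
3. 51.911913, -150.878233
4. -55.165828, -178.463840
5. 43.372955, -92.824367

Point 1:
  Lat: degrees = first 2 digits = 0, minutes = 30.4604; 0 + 30.4604/60 = 0.5076733
  S ⇒ negate
  λ: degrees = first 3 digits = 52, minutes = 34.265; 52 + 34.265/60 = 52.5710833
  E → positive
Point 2:
  φ: split at 2 digits → 88° and 47.6911′; 88 + 47.6911/60 = 88.7948517
  N → positive
  λ: degrees = first 3 digits = 0, minutes = 26.3918; 0 + 26.3918/60 = 0.4398633
  W → negative
Point 3:
  φ: split at 2 digits → 51° and 54.7148′; 51 + 54.7148/60 = 51.9119133
  N ⇒ keep positive
  λ: split at 3 digits → 150° and 52.694′; 150 + 52.694/60 = 150.8782333
  W → negative
Point 4:
  Lat: degrees = first 2 digits = 55, minutes = 9.9497; 55 + 9.9497/60 = 55.1658283
  S → negative
  λ: split at 3 digits → 178° and 27.8304′; 178 + 27.8304/60 = 178.4638400
  hemisphere W, so the sign is −
Point 5:
  Latitude: degrees = first 2 digits = 43, minutes = 22.3773; 43 + 22.3773/60 = 43.3729550
  N ⇒ keep positive
  Lon: degrees = first 3 digits = 92, minutes = 49.462; 92 + 49.462/60 = 92.8243667
  hemisphere W, so the sign is −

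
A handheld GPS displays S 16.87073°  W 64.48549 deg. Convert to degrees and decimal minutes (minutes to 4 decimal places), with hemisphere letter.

16° 52.2438′ S, 64° 29.1294′ W

Lat: 16° + 0.870730 × 60 = 16° 52.243800′
Longitude: 64° + 0.485490 × 60 = 64° 29.129400′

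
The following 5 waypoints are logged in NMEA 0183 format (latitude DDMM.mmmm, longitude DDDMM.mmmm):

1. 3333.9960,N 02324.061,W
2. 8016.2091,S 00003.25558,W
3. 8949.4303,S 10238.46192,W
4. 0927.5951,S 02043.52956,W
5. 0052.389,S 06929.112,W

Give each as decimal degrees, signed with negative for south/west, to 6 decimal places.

1. 33.566600, -23.401017
2. -80.270152, -0.054260
3. -89.823838, -102.641032
4. -9.459918, -20.725493
5. -0.873150, -69.485200

Point 1:
  Latitude: split at 2 digits → 33° and 33.996′; 33 + 33.996/60 = 33.5666000
  N → positive
  Lon: degrees = first 3 digits = 23, minutes = 24.061; 23 + 24.061/60 = 23.4010167
  hemisphere W, so the sign is −
Point 2:
  φ: split at 2 digits → 80° and 16.2091′; 80 + 16.2091/60 = 80.2701517
  S ⇒ negate
  Lon: split at 3 digits → 000° and 3.25558′; 0 + 3.25558/60 = 0.0542597
  W ⇒ negate
Point 3:
  Latitude: split at 2 digits → 89° and 49.4303′; 89 + 49.4303/60 = 89.8238383
  hemisphere S, so the sign is −
  Lon: split at 3 digits → 102° and 38.46192′; 102 + 38.46192/60 = 102.6410320
  W → negative
Point 4:
  Lat: degrees = first 2 digits = 9, minutes = 27.5951; 9 + 27.5951/60 = 9.4599183
  hemisphere S, so the sign is −
  Lon: degrees = first 3 digits = 20, minutes = 43.52956; 20 + 43.52956/60 = 20.7254927
  W → negative
Point 5:
  φ: degrees = first 2 digits = 0, minutes = 52.389; 0 + 52.389/60 = 0.8731500
  S ⇒ negate
  Longitude: split at 3 digits → 069° and 29.112′; 69 + 29.112/60 = 69.4852000
  W → negative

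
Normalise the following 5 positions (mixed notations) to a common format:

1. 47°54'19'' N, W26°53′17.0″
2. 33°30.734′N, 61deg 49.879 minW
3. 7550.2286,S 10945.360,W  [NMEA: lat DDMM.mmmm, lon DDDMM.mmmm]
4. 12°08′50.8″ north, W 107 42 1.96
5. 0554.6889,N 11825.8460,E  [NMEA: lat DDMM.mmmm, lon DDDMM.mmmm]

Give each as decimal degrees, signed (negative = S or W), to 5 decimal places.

Point 1:
  Latitude: 47 + 54/60 + 19/3600 = 47.905278
  N ⇒ keep positive
  Lon: 53′ + 17″ = 53.28333′; 26 + 53.28333/60 = 26.888056
  hemisphere W, so the sign is −
Point 2:
  φ: 33 + 30.734/60 = 33.512233
  N ⇒ keep positive
  Lon: 61 + 49.879/60 = 61.831317
  hemisphere W, so the sign is −
Point 3:
  Latitude: split at 2 digits → 75° and 50.2286′; 75 + 50.2286/60 = 75.837143
  S ⇒ negate
  λ: degrees = first 3 digits = 109, minutes = 45.36; 109 + 45.36/60 = 109.756000
  hemisphere W, so the sign is −
Point 4:
  Lat: 8′ + 50.8″ = 8.84667′; 12 + 8.84667/60 = 12.147444
  N ⇒ keep positive
  λ: 107 + 42/60 + 1.96/3600 = 107.700544
  W → negative
Point 5:
  Lat: split at 2 digits → 05° and 54.6889′; 5 + 54.6889/60 = 5.911482
  N → positive
  λ: degrees = first 3 digits = 118, minutes = 25.846; 118 + 25.846/60 = 118.430767
  E ⇒ keep positive

1. 47.90528, -26.88806
2. 33.51223, -61.83132
3. -75.83714, -109.75600
4. 12.14744, -107.70054
5. 5.91148, 118.43077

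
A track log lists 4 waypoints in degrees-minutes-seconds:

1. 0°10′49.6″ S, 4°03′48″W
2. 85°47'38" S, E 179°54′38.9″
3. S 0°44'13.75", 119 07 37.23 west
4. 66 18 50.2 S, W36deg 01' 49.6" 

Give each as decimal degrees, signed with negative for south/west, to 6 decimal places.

1. -0.180444, -4.063333
2. -85.793889, 179.910806
3. -0.737153, -119.127008
4. -66.313944, -36.030444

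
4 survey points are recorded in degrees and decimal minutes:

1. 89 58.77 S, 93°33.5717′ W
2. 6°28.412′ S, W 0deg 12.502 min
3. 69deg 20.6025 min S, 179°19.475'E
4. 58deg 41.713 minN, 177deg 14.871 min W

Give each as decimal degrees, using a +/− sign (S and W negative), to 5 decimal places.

Point 1:
  Lat: 89 + 58.77/60 = 89.979500
  hemisphere S, so the sign is −
  Lon: 93 + 33.5717/60 = 93.559528
  hemisphere W, so the sign is −
Point 2:
  φ: 28.412′ = 0.473533°; total 6.473533
  hemisphere S, so the sign is −
  Lon: 12.502′ = 0.208367°; total 0.208367
  hemisphere W, so the sign is −
Point 3:
  Lat: 69 + 20.6025/60 = 69.343375
  hemisphere S, so the sign is −
  Longitude: 179 + 19.475/60 = 179.324583
  E ⇒ keep positive
Point 4:
  φ: 41.713′ = 0.695217°; total 58.695217
  N ⇒ keep positive
  λ: 14.871′ = 0.247850°; total 177.247850
  W → negative

1. -89.97950, -93.55953
2. -6.47353, -0.20837
3. -69.34338, 179.32458
4. 58.69522, -177.24785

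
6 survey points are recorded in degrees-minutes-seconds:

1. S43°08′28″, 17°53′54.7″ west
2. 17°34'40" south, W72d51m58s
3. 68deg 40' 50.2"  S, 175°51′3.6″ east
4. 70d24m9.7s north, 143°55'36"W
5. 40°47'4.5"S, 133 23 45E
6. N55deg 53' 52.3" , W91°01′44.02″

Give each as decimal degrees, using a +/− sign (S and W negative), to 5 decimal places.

1. -43.14111, -17.89853
2. -17.57778, -72.86611
3. -68.68061, 175.85100
4. 70.40269, -143.92667
5. -40.78458, 133.39583
6. 55.89786, -91.02889

Point 1:
  φ: 43° + 8/60 + 28/3600 = 43 + 0.133333 + 0.007778 = 43.141111
  S → negative
  λ: 53′ + 54.7″ = 53.91167′; 17 + 53.91167/60 = 17.898528
  W → negative
Point 2:
  Latitude: 17° + 34/60 + 40/3600 = 17 + 0.566667 + 0.011111 = 17.577778
  hemisphere S, so the sign is −
  λ: 72° + 51/60 + 58/3600 = 72 + 0.850000 + 0.016111 = 72.866111
  W ⇒ negate
Point 3:
  Lat: 40′ + 50.2″ = 40.83667′; 68 + 40.83667/60 = 68.680611
  S ⇒ negate
  Longitude: 175° + 51/60 + 3.6/3600 = 175 + 0.850000 + 0.001000 = 175.851000
  E → positive
Point 4:
  Lat: 24′ + 9.7″ = 24.16167′; 70 + 24.16167/60 = 70.402694
  N ⇒ keep positive
  λ: 55′ + 36″ = 55.60000′; 143 + 55.60000/60 = 143.926667
  W → negative
Point 5:
  Latitude: 40 + 47/60 + 4.5/3600 = 40.784583
  hemisphere S, so the sign is −
  Lon: 133 + 23/60 + 45/3600 = 133.395833
  E ⇒ keep positive
Point 6:
  φ: 55° + 53/60 + 52.3/3600 = 55 + 0.883333 + 0.014528 = 55.897861
  N ⇒ keep positive
  Lon: 91° + 1/60 + 44.02/3600 = 91 + 0.016667 + 0.012228 = 91.028894
  W → negative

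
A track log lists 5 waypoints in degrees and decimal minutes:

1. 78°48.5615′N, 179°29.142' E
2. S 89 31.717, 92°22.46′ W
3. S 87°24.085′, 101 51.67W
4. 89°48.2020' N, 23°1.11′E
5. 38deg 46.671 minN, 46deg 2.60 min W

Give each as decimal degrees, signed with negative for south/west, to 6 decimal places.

1. 78.809358, 179.485700
2. -89.528617, -92.374333
3. -87.401417, -101.861167
4. 89.803367, 23.018500
5. 38.777850, -46.043333

Point 1:
  φ: 78 + 48.5615/60 = 78.8093583
  N → positive
  Lon: 29.142′ = 0.485700°; total 179.4857000
  E → positive
Point 2:
  φ: 89 + 31.717/60 = 89.5286167
  S ⇒ negate
  λ: 92 + 22.46/60 = 92.3743333
  W → negative
Point 3:
  Latitude: 24.085′ = 0.401417°; total 87.4014167
  S ⇒ negate
  λ: 101 + 51.67/60 = 101.8611667
  W → negative
Point 4:
  Lat: 48.202′ = 0.803367°; total 89.8033667
  N ⇒ keep positive
  Longitude: 23 + 1.11/60 = 23.0185000
  E → positive
Point 5:
  Lat: 38 + 46.671/60 = 38.7778500
  N ⇒ keep positive
  Longitude: 46 + 2.6/60 = 46.0433333
  hemisphere W, so the sign is −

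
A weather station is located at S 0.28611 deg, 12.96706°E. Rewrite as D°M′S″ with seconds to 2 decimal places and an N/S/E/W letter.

φ: whole degrees 0; 17.16660′ → 17′ and 9.9960″
Lon: 0.967060 × 60 = 58.02360′ → 58′, remainder × 60 = 1.4160″

0°17′10.00″ S, 12°58′1.42″ E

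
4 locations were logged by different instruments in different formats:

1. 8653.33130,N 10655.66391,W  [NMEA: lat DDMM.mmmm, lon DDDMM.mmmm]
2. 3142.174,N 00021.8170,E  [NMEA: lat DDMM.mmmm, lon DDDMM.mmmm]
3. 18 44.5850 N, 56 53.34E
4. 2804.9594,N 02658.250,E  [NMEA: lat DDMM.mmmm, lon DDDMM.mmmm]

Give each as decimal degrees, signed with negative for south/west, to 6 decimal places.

Point 1:
  Latitude: degrees = first 2 digits = 86, minutes = 53.3313; 86 + 53.3313/60 = 86.8888550
  N → positive
  λ: split at 3 digits → 106° and 55.66391′; 106 + 55.66391/60 = 106.9277318
  hemisphere W, so the sign is −
Point 2:
  φ: degrees = first 2 digits = 31, minutes = 42.174; 31 + 42.174/60 = 31.7029000
  N → positive
  λ: degrees = first 3 digits = 0, minutes = 21.817; 0 + 21.817/60 = 0.3636167
  E ⇒ keep positive
Point 3:
  Latitude: 18 + 44.585/60 = 18.7430833
  N → positive
  Longitude: 53.34′ = 0.889000°; total 56.8890000
  E ⇒ keep positive
Point 4:
  Latitude: degrees = first 2 digits = 28, minutes = 4.9594; 28 + 4.9594/60 = 28.0826567
  N ⇒ keep positive
  Longitude: degrees = first 3 digits = 26, minutes = 58.25; 26 + 58.25/60 = 26.9708333
  E ⇒ keep positive

1. 86.888855, -106.927732
2. 31.702900, 0.363617
3. 18.743083, 56.889000
4. 28.082657, 26.970833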